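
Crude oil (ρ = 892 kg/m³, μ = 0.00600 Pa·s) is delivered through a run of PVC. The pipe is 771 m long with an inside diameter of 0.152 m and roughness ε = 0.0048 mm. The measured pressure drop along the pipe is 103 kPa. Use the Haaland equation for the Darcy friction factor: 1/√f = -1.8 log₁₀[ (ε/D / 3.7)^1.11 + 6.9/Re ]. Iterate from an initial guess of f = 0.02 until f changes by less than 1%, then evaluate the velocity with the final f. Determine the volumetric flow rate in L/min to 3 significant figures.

Q ≈ 1530 L/min

Rearranging Darcy-Weisbach: V = √(2·ΔP·D/(f·L·ρ)). With ε/D = 4.8e-06/0.152 = 3.16e-05, iterate starting from f = 0.02:
  f = 0.02 → V = √(2·1.03e+05·0.152/(0.02·771·892)) = 1.509 m/s; Re = ρVD/μ = 3.409e+04; f → 0.02268
  f = 0.02268 → V = 1.417 m/s; Re = 3.202e+04; f → 0.02302
  f = 0.02302 → V = 1.406 m/s; Re = 3.178e+04; f → 0.02306
Converged (Δf/f < 1%). With the final f = 0.02306: V = √(2·1.03e+05·0.152/(0.02306·771·892)) = 1.405 m/s.
Q = V·A = 1.405·(π/4·0.152²) = 0.0255 m³/s = 1530 L/min.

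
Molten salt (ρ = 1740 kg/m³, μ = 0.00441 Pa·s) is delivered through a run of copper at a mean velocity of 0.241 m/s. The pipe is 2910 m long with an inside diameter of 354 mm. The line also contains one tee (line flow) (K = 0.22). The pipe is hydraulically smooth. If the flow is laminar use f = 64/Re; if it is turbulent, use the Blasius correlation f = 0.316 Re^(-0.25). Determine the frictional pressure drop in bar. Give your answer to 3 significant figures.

Reynolds number Re = ρVD/μ = 1740 · 0.241 · 0.354 / 0.00441 = 3.366e+04.
Re > 4000 → turbulent. Smooth-pipe (Blasius): f = 0.316 Re^(-0.25) = 0.316/(3.366e+04)^0.25 = 0.02333.
Total minor-loss coefficient ΣK = 1·0.22 = 0.22.
ΔP = [f·L/D + ΣK]·(ρV²/2) = [0.02333·2910/0.354 + 0.22]·(1740·0.241²/2) = [191.8 + 0.22]·50.53 = 9702 Pa.
ΔP = 9702 Pa = 0.0970 bar.

ΔP ≈ 0.0970 bar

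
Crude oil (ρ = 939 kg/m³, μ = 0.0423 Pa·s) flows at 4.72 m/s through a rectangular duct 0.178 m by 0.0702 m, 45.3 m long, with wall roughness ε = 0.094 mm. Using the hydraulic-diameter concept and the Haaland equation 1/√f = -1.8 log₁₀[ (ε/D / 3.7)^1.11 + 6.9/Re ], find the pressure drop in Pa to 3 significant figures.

Hydraulic diameter D_h = 4A/P = 4·(0.178·0.0702)/(2·(0.178+0.0702)) = 0.04998/0.4964 = 0.1007 m.
Re = ρVD_h/μ = 939·4.72·0.1007/0.0423 = 1.055e+04.
ε/D_h = 9.4e-05/0.1007 = 0.000934; Haaland gives 1/√f = -1.8 log₁₀[0.000101+0.000654] = 5.619, so f = 0.03167.
ΔP = f(L/D_h)(ρV²/2) = 0.03167·45.3/0.1007·1.046e+04 = 1.49e+05 Pa.

ΔP ≈ 149000 Pa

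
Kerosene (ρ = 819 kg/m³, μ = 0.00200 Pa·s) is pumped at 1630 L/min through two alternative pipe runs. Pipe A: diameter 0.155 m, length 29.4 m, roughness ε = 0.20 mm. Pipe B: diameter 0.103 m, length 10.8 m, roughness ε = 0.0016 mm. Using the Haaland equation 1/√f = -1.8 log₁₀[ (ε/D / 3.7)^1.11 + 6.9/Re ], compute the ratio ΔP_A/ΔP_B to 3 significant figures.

Pipe A: V = Q/A = 0.02717/0.01887 = 1.44 m/s; Re = 9.138e+04; ε/D = 0.00129; Haaland → f = 0.02309; ΔP_A = f(L/D)(ρV²/2) = 3718 Pa.
Pipe B: V = Q/A = 0.02717/0.008332 = 3.26 m/s; Re = 1.375e+05; ε/D = 1.55e-05; Haaland → f = 0.01677; ΔP_B = f(L/D)(ρV²/2) = 7654 Pa.
ΔP_A/ΔP_B = 3718/7654 = 0.486.

ΔP_A/ΔP_B ≈ 0.486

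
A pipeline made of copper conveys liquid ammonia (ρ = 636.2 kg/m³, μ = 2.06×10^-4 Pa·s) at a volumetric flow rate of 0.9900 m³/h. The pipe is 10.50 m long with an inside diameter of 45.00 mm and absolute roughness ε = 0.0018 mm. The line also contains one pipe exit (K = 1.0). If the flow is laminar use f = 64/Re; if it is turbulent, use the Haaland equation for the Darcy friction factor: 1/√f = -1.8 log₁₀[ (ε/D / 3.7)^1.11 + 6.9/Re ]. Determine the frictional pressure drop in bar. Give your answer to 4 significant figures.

Q = 0.9900 m³/h = 0.9900/3600 = 0.000275 m³/s.
Cross-sectional area A = πD²/4 = π(0.045)²/4 = 0.00159 m²; mean velocity V = Q/A = 0.000275/0.00159 = 0.1729 m/s.
Reynolds number Re = ρVD/μ = 636.2 · 0.1729 · 0.045 / 0.000206 = 2.403e+04.
Re > 4000 → turbulent. Relative roughness ε/D = 1.8e-06/0.045 = 4e-05. Haaland: 1/√f = -1.8 log₁₀[(4e-05/3.7)^1.11 + 6.9/2.403e+04] = -1.8 log₁₀[3.07e-06 + 0.000287] = 6.367, so f = 0.02467.
Total minor-loss coefficient ΣK = 1·1 = 1.
ΔP = [f·L/D + ΣK]·(ρV²/2) = [0.02467·10.5/0.045 + 1]·(636.2·0.1729²/2) = [5.756 + 1]·9.51 = 64.25 Pa.
ΔP = 64.25 Pa = 6.425×10^-4 bar.

ΔP ≈ 6.425×10^-4 bar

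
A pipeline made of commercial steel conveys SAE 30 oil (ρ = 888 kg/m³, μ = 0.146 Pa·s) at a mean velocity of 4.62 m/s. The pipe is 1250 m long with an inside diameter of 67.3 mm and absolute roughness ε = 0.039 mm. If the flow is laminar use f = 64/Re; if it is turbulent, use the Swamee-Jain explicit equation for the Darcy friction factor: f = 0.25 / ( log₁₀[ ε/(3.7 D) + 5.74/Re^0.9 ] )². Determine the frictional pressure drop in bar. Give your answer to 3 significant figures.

ΔP ≈ 59.6 bar

Reynolds number Re = ρVD/μ = 888 · 4.62 · 0.0673 / 0.146 = 1891.
Re < 2300 → laminar flow, so f = 64/Re = 64/1891 = 0.03384 (the turbulent correlation is not needed).
Darcy-Weisbach: ΔP = f(L/D)(ρV²/2) = 0.03384·(1250/0.0673)·(888·4.62²/2) = 0.03384·1.857e+04·9477 = 5.957e+06 Pa.
ΔP = 5.957e+06 Pa = 59.6 bar.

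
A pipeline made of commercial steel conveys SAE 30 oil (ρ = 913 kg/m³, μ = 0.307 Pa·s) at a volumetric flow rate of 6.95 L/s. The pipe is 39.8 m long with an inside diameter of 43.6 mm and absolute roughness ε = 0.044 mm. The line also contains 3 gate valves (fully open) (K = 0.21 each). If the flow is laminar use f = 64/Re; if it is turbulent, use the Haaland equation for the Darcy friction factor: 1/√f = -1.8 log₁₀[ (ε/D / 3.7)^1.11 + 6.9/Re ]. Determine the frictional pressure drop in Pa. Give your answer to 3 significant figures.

Q = 6.95 L/s = 6.95/1000 = 0.00695 m³/s.
Cross-sectional area A = πD²/4 = π(0.0436)²/4 = 0.001493 m²; mean velocity V = Q/A = 0.00695/0.001493 = 4.655 m/s.
Reynolds number Re = ρVD/μ = 913 · 4.655 · 0.0436 / 0.307 = 603.6.
Re < 2300 → laminar flow, so f = 64/Re = 64/603.6 = 0.106 (the turbulent correlation is not needed).
Total minor-loss coefficient ΣK = 3·0.21 = 0.63.
ΔP = [f·L/D + ΣK]·(ρV²/2) = [0.106·39.8/0.0436 + 0.63]·(913·4.655²/2) = [96.79 + 0.63]·9892 = 9.637e+05 Pa.

ΔP ≈ 964000 Pa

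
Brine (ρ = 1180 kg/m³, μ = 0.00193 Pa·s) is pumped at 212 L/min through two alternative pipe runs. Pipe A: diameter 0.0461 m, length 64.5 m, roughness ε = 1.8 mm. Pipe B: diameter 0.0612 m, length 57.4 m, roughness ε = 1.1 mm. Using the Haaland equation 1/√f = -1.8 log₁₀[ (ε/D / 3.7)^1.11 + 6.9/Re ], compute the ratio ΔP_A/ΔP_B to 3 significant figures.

ΔP_A/ΔP_B ≈ 6.27

Pipe A: V = Q/A = 0.003533/0.001669 = 2.117 m/s; Re = 5.966e+04; ε/D = 0.039; Haaland → f = 0.06457; ΔP_A = f(L/D)(ρV²/2) = 2.389e+05 Pa.
Pipe B: V = Q/A = 0.003533/0.002942 = 1.201 m/s; Re = 4.494e+04; ε/D = 0.018; Haaland → f = 0.04769; ΔP_B = f(L/D)(ρV²/2) = 3.807e+04 Pa.
ΔP_A/ΔP_B = 2.389e+05/3.807e+04 = 6.27.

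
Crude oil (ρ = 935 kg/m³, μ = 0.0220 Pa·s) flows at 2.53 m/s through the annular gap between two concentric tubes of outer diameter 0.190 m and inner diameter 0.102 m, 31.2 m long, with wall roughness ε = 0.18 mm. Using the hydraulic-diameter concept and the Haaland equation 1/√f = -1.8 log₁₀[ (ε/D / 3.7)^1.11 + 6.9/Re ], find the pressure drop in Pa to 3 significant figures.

ΔP ≈ 36100 Pa

Hydraulic diameter D_h = 4A/P = D_o - D_i = 0.19 - 0.102 = 0.088 m.
Re = ρVD_h/μ = 935·2.53·0.088/0.022 = 9462.
ε/D_h = 0.00018/0.088 = 0.00205; Haaland gives 1/√f = -1.8 log₁₀[0.000242+0.000729] = 5.423, so f = 0.03401.
ΔP = f(L/D_h)(ρV²/2) = 0.03401·31.2/0.088·2992 = 3.608e+04 Pa.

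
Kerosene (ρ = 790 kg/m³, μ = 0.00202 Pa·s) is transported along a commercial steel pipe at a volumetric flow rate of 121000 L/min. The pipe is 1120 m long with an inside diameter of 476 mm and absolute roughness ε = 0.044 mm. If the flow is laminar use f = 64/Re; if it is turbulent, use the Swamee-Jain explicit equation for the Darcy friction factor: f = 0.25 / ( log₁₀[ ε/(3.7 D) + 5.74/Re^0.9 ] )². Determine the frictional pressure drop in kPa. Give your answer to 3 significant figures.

ΔP ≈ 1520 kPa

Q = 121000 L/min = 121000/60000 = 2.017 m³/s.
Cross-sectional area A = πD²/4 = π(0.476)²/4 = 0.178 m²; mean velocity V = Q/A = 2.017/0.178 = 11.33 m/s.
Reynolds number Re = ρVD/μ = 790 · 11.33 · 0.476 / 0.00202 = 2.11e+06.
Re > 4000 → turbulent. Relative roughness ε/D = 4.4e-05/0.476 = 9.24e-05. Swamee-Jain: f = 0.25/(log₁₀[9.24e-05/3.7 + 5.74/2.11e+06^0.9])² = 0.25/(log₁₀[2.5e-05 + 1.17e-05])² = 0.25/(-4.436)² = 0.01271.
Darcy-Weisbach: ΔP = f(L/D)(ρV²/2) = 0.01271·(1120/0.476)·(790·11.33²/2) = 0.01271·2353·5.073e+04 = 1.517e+06 Pa.
ΔP = 1.517e+06 Pa = 1520 kPa.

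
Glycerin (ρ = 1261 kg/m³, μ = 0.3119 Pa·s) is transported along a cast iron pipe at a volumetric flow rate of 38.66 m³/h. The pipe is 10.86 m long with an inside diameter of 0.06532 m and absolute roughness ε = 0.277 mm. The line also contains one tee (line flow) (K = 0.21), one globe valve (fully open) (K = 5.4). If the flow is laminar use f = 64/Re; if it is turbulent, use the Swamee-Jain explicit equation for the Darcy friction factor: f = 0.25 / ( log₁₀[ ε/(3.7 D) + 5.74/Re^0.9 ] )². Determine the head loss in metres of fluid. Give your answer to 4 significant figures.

Q = 38.66 m³/h = 38.66/3600 = 0.01074 m³/s.
Cross-sectional area A = πD²/4 = π(0.06532)²/4 = 0.003351 m²; mean velocity V = Q/A = 0.01074/0.003351 = 3.205 m/s.
Reynolds number Re = ρVD/μ = 1261 · 3.205 · 0.06532 / 0.312 = 846.3.
Re < 2300 → laminar flow, so f = 64/Re = 64/846.3 = 0.07562 (the turbulent correlation is not needed).
Total minor-loss coefficient ΣK = 1·0.21 + 1·5.4 = 5.61.
ΔP = [f·L/D + ΣK]·(ρV²/2) = [0.07562·10.86/0.06532 + 5.61]·(1261·3.205²/2) = [12.57 + 5.61]·6475 = 1.177e+05 Pa.
Head loss h_f = ΔP/(ρg) = 1.177e+05/(1261·9.81) = 9.517 m.

h_f ≈ 9.517 m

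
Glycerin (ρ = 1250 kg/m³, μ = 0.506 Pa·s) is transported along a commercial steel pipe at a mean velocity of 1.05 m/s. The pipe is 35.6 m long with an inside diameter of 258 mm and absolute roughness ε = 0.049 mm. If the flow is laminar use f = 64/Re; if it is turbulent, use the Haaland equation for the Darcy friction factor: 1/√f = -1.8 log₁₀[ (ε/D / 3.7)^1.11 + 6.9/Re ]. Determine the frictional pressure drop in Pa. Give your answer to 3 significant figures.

ΔP ≈ 9090 Pa

Reynolds number Re = ρVD/μ = 1250 · 1.05 · 0.258 / 0.506 = 669.2.
Re < 2300 → laminar flow, so f = 64/Re = 64/669.2 = 0.09563 (the turbulent correlation is not needed).
Darcy-Weisbach: ΔP = f(L/D)(ρV²/2) = 0.09563·(35.6/0.258)·(1250·1.05²/2) = 0.09563·138·689.1 = 9093 Pa.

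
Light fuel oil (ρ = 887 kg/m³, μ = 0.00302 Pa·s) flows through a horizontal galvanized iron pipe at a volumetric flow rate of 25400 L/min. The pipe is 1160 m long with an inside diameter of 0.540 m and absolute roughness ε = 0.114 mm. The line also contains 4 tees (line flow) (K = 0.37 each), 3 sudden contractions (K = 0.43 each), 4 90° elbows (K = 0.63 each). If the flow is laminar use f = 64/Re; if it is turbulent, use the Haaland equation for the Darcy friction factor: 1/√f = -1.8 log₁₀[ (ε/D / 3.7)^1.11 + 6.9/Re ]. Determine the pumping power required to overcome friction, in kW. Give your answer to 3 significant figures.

Q = 25400 L/min = 25400/60000 = 0.4233 m³/s.
Cross-sectional area A = πD²/4 = π(0.54)²/4 = 0.229 m²; mean velocity V = Q/A = 0.4233/0.229 = 1.848 m/s.
Reynolds number Re = ρVD/μ = 887 · 1.848 · 0.54 / 0.00302 = 2.932e+05.
Re > 4000 → turbulent. Relative roughness ε/D = 0.000114/0.54 = 0.000211. Haaland: 1/√f = -1.8 log₁₀[(0.000211/3.7)^1.11 + 6.9/2.932e+05] = -1.8 log₁₀[1.95e-05 + 2.35e-05] = 7.86, so f = 0.01619.
Total minor-loss coefficient ΣK = 4·0.37 + 3·0.43 + 4·0.63 = 5.29.
ΔP = [f·L/D + ΣK]·(ρV²/2) = [0.01619·1160/0.54 + 5.29]·(887·1.848²/2) = [34.78 + 5.29]·1515 = 6.071e+04 Pa.
Pumping power P = QΔP = 0.4233·6.071e+04 = 25700 W = 25.7 kW.

P ≈ 25.7 kW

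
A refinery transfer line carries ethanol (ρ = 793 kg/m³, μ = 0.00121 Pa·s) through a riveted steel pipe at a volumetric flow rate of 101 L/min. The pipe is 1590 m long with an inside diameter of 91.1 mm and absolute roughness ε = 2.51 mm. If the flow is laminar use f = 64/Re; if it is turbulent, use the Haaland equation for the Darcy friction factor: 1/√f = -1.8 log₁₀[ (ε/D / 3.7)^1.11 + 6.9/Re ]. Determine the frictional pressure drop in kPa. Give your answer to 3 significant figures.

ΔP ≈ 26.5 kPa

Q = 101 L/min = 101/60000 = 0.001683 m³/s.
Cross-sectional area A = πD²/4 = π(0.0911)²/4 = 0.006518 m²; mean velocity V = Q/A = 0.001683/0.006518 = 0.2583 m/s.
Reynolds number Re = ρVD/μ = 793 · 0.2583 · 0.0911 / 0.00121 = 1.542e+04.
Re > 4000 → turbulent. Relative roughness ε/D = 0.00251/0.0911 = 0.0276. Haaland: 1/√f = -1.8 log₁₀[(0.0276/3.7)^1.11 + 6.9/1.542e+04] = -1.8 log₁₀[0.00434 + 0.000448] = 4.175, so f = 0.05737.
Darcy-Weisbach: ΔP = f(L/D)(ρV²/2) = 0.05737·(1590/0.0911)·(793·0.2583²/2) = 0.05737·1.745e+04·26.44 = 2.648e+04 Pa.
ΔP = 2.648e+04 Pa = 26.5 kPa.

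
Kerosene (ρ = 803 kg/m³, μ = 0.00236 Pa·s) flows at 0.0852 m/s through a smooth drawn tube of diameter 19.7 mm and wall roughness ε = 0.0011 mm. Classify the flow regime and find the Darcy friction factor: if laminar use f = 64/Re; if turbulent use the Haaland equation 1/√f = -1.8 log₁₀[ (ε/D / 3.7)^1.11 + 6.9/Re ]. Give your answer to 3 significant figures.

f ≈ 0.112

Re = ρVD/μ = 803·0.0852·0.0197/0.00236 = 571.1.
Re < 2300 → laminar, so f = 64/Re = 0.1121 (roughness is irrelevant in laminar flow).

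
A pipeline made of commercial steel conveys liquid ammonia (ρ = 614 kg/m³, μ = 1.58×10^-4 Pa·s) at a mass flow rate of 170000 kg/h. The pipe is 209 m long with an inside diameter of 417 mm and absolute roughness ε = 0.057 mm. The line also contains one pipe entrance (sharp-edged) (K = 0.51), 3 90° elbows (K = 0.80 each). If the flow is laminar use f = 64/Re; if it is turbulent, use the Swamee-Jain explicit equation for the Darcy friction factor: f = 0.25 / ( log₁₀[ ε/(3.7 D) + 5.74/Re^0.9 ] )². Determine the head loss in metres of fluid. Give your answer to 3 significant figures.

h_f ≈ 0.161 m

ṁ = 170000 kg/h = 170000/3600 = 47.22 kg/s.
A = πD²/4 = π(0.417)²/4 = 0.1366 m²; mean velocity V = ṁ/(ρA) = 47.22/(614 · 0.1366) = 0.5631 m/s.
Reynolds number Re = ρVD/μ = 614 · 0.5631 · 0.417 / 0.000158 = 9.126e+05.
Re > 4000 → turbulent. Relative roughness ε/D = 5.7e-05/0.417 = 0.000137. Swamee-Jain: f = 0.25/(log₁₀[0.000137/3.7 + 5.74/9.126e+05^0.9])² = 0.25/(log₁₀[3.69e-05 + 2.48e-05])² = 0.25/(-4.209)² = 0.01411.
Total minor-loss coefficient ΣK = 1·0.51 + 3·0.8 = 2.91.
ΔP = [f·L/D + ΣK]·(ρV²/2) = [0.01411·209/0.417 + 2.91]·(614·0.5631²/2) = [7.072 + 2.91]·97.36 = 971.8 Pa.
Head loss h_f = ΔP/(ρg) = 971.8/(614·9.81) = 0.161 m.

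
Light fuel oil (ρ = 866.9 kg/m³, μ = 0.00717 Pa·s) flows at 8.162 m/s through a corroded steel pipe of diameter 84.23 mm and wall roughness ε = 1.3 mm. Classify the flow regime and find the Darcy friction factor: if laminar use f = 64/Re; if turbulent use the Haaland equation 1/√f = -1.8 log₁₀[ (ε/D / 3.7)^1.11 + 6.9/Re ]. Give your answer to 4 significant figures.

Re = ρVD/μ = 866.9·8.162·0.08423/0.00717 = 8.312e+04.
Re > 4000 → turbulent. ε/D = 0.0013/0.08423 = 0.0154; Haaland: 1/√f = -1.8 log₁₀[0.00228 + 8.3e-05] = 4.727, so f = 0.04476.

f ≈ 0.04476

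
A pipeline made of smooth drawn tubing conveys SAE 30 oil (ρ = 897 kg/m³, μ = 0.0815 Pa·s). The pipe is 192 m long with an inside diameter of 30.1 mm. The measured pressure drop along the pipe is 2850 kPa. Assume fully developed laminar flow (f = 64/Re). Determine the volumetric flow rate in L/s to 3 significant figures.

Q ≈ 3.67 L/s

For laminar flow, f = 64/Re with Re = ρVD/μ, so Darcy-Weisbach reduces to ΔP = 32μLV/D². Solving for V: V = ΔP·D²/(32μL) = 2.85e+06·(0.0301)²/(32·0.0815·192) = 5.157 m/s.
Check: Re = ρVD/μ = 897·5.157·0.0301/0.0815 = 1708 < 2300, so the laminar assumption holds.
Q = V·A = 5.157·(π/4·0.0301²) = 0.003669 m³/s = 3.67 L/s.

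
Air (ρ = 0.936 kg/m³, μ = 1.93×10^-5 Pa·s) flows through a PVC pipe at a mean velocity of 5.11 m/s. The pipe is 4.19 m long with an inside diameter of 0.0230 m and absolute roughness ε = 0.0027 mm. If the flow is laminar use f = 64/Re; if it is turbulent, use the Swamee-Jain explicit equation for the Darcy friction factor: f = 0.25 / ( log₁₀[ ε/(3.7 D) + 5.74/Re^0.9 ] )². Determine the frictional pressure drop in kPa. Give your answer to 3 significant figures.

Reynolds number Re = ρVD/μ = 0.936 · 5.11 · 0.023 / 1.93e-05 = 5700.
Re > 4000 → turbulent. Relative roughness ε/D = 2.7e-06/0.023 = 0.000117. Swamee-Jain: f = 0.25/(log₁₀[0.000117/3.7 + 5.74/5700^0.9])² = 0.25/(log₁₀[3.17e-05 + 0.00239])² = 0.25/(-2.616)² = 0.03654.
Darcy-Weisbach: ΔP = f(L/D)(ρV²/2) = 0.03654·(4.19/0.023)·(0.936·5.11²/2) = 0.03654·182.2·12.22 = 81.35 Pa.
ΔP = 81.35 Pa = 0.0813 kPa.

ΔP ≈ 0.0813 kPa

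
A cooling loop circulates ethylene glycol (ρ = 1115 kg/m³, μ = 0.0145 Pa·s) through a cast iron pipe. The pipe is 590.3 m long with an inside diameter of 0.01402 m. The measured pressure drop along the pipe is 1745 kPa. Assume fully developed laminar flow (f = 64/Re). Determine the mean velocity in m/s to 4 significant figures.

For laminar flow, f = 64/Re with Re = ρVD/μ, so Darcy-Weisbach reduces to ΔP = 32μLV/D². Solving for V: V = ΔP·D²/(32μL) = 1.745e+06·(0.01402)²/(32·0.0145·590.3) = 1.252 m/s.
Check: Re = ρVD/μ = 1115·1.252·0.01402/0.0145 = 1350 < 2300, so the laminar assumption holds.

V ≈ 1.252 m/s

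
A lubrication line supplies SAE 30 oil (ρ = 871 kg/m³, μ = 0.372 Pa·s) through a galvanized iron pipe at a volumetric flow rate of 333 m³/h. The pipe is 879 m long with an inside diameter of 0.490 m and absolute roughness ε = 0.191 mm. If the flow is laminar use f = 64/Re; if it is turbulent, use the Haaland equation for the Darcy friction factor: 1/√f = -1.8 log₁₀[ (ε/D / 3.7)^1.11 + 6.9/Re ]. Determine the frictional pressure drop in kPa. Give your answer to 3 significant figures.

ΔP ≈ 21.4 kPa

Q = 333 m³/h = 333/3600 = 0.0925 m³/s.
Cross-sectional area A = πD²/4 = π(0.49)²/4 = 0.1886 m²; mean velocity V = Q/A = 0.0925/0.1886 = 0.4905 m/s.
Reynolds number Re = ρVD/μ = 871 · 0.4905 · 0.49 / 0.372 = 562.8.
Re < 2300 → laminar flow, so f = 64/Re = 64/562.8 = 0.1137 (the turbulent correlation is not needed).
Darcy-Weisbach: ΔP = f(L/D)(ρV²/2) = 0.1137·(879/0.49)·(871·0.4905²/2) = 0.1137·1794·104.8 = 2.138e+04 Pa.
ΔP = 2.138e+04 Pa = 21.4 kPa.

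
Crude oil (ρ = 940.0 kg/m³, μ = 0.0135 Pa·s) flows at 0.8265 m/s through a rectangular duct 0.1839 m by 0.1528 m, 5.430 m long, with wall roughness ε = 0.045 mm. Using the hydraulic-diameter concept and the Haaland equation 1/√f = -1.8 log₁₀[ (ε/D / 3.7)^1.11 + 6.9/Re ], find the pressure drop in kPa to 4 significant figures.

Hydraulic diameter D_h = 4A/P = 4·(0.1839·0.1528)/(2·(0.1839+0.1528)) = 0.1124/0.6734 = 0.1669 m.
Re = ρVD_h/μ = 940·0.8265·0.1669/0.0135 = 9606.
ε/D_h = 4.5e-05/0.1669 = 0.00027; Haaland gives 1/√f = -1.8 log₁₀[2.56e-05+0.000718] = 5.631, so f = 0.03153.
ΔP = f(L/D_h)(ρV²/2) = 0.03153·5.43/0.1669·321.1 = 329.4 Pa.
ΔP = 0.3294 kPa.

ΔP ≈ 0.3294 kPa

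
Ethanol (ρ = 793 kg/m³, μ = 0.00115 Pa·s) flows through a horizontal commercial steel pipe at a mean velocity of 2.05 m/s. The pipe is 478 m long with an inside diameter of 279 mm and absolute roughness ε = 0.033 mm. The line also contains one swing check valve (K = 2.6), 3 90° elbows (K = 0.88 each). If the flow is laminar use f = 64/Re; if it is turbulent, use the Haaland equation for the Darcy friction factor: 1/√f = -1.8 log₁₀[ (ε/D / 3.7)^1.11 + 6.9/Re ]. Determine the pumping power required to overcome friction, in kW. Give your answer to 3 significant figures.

P ≈ 6.41 kW

Reynolds number Re = ρVD/μ = 793 · 2.05 · 0.279 / 0.00115 = 3.944e+05.
Re > 4000 → turbulent. Relative roughness ε/D = 3.3e-05/0.279 = 0.000118. Haaland: 1/√f = -1.8 log₁₀[(0.000118/3.7)^1.11 + 6.9/3.944e+05] = -1.8 log₁₀[1.02e-05 + 1.75e-05] = 8.203, so f = 0.01486.
Total minor-loss coefficient ΣK = 1·2.6 + 3·0.88 = 5.24.
ΔP = [f·L/D + ΣK]·(ρV²/2) = [0.01486·478/0.279 + 5.24]·(793·2.05²/2) = [25.46 + 5.24]·1666 = 5.116e+04 Pa.
Q = V·A = 2.05·0.06114 = 0.1253 m³/s.
Pumping power P = QΔP = 0.1253·5.116e+04 = 6412 W = 6.41 kW.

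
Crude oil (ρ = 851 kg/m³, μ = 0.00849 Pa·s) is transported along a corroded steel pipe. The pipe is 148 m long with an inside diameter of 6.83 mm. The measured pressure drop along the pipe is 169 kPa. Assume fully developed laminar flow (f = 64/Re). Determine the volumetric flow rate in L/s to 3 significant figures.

Q ≈ 0.00718 L/s

For laminar flow, f = 64/Re with Re = ρVD/μ, so Darcy-Weisbach reduces to ΔP = 32μLV/D². Solving for V: V = ΔP·D²/(32μL) = 1.69e+05·(0.00683)²/(32·0.00849·148) = 0.1961 m/s.
Check: Re = ρVD/μ = 851·0.1961·0.00683/0.00849 = 134.2 < 2300, so the laminar assumption holds.
Q = V·A = 0.1961·(π/4·0.00683²) = 7.184e-06 m³/s = 0.00718 L/s.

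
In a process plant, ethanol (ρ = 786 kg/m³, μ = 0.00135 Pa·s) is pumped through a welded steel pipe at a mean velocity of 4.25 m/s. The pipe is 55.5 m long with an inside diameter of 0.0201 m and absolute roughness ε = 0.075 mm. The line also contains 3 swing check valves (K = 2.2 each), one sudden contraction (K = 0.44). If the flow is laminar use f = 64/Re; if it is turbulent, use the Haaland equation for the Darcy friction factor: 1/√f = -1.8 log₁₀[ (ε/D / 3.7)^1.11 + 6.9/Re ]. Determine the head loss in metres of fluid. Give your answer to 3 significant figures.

h_f ≈ 82.4 m

Reynolds number Re = ρVD/μ = 786 · 4.25 · 0.0201 / 0.00135 = 4.974e+04.
Re > 4000 → turbulent. Relative roughness ε/D = 7.5e-05/0.0201 = 0.00373. Haaland: 1/√f = -1.8 log₁₀[(0.00373/3.7)^1.11 + 6.9/4.974e+04] = -1.8 log₁₀[0.000472 + 0.000139] = 5.785, so f = 0.02988.
Total minor-loss coefficient ΣK = 3·2.2 + 1·0.44 = 7.04.
ΔP = [f·L/D + ΣK]·(ρV²/2) = [0.02988·55.5/0.0201 + 7.04]·(786·4.25²/2) = [82.5 + 7.04]·7099 = 6.356e+05 Pa.
Head loss h_f = ΔP/(ρg) = 6.356e+05/(786·9.81) = 82.4 m.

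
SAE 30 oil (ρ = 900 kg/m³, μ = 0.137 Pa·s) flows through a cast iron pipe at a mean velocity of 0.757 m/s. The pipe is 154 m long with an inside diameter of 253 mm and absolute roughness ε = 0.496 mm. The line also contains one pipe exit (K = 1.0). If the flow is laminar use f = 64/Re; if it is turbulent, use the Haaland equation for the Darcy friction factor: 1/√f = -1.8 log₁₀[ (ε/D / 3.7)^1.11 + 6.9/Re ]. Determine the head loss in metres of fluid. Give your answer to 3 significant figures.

h_f ≈ 0.934 m

Reynolds number Re = ρVD/μ = 900 · 0.757 · 0.253 / 0.137 = 1258.
Re < 2300 → laminar flow, so f = 64/Re = 64/1258 = 0.05087 (the turbulent correlation is not needed).
Total minor-loss coefficient ΣK = 1·1 = 1.
ΔP = [f·L/D + ΣK]·(ρV²/2) = [0.05087·154/0.253 + 1]·(900·0.757²/2) = [30.96 + 1]·257.9 = 8242 Pa.
Head loss h_f = ΔP/(ρg) = 8242/(900·9.81) = 0.934 m.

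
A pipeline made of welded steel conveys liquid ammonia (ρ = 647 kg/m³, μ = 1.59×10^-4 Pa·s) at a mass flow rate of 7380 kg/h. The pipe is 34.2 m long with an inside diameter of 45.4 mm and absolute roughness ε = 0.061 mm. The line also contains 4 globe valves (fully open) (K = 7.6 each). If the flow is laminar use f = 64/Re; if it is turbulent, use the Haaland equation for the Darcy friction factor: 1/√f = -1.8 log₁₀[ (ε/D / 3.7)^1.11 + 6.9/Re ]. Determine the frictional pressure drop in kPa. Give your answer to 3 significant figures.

ṁ = 7380 kg/h = 7380/3600 = 2.05 kg/s.
A = πD²/4 = π(0.0454)²/4 = 0.001619 m²; mean velocity V = ṁ/(ρA) = 2.05/(647 · 0.001619) = 1.957 m/s.
Reynolds number Re = ρVD/μ = 647 · 1.957 · 0.0454 / 0.000159 = 3.616e+05.
Re > 4000 → turbulent. Relative roughness ε/D = 6.1e-05/0.0454 = 0.00134. Haaland: 1/√f = -1.8 log₁₀[(0.00134/3.7)^1.11 + 6.9/3.616e+05] = -1.8 log₁₀[0.000152 + 1.91e-05] = 6.78, so f = 0.02175.
Total minor-loss coefficient ΣK = 4·7.6 = 30.4.
ΔP = [f·L/D + ΣK]·(ρV²/2) = [0.02175·34.2/0.0454 + 30.4]·(647·1.957²/2) = [16.39 + 30.4]·1239 = 5.798e+04 Pa.
ΔP = 5.798e+04 Pa = 58.0 kPa.

ΔP ≈ 58.0 kPa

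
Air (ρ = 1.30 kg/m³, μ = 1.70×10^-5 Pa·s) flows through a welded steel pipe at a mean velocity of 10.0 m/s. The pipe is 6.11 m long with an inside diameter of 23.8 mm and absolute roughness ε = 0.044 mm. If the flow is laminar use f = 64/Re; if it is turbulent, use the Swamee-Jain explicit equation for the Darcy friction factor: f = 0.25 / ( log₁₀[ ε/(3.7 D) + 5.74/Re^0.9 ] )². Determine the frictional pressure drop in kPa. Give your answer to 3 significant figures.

Reynolds number Re = ρVD/μ = 1.3 · 10 · 0.0238 / 1.7e-05 = 1.82e+04.
Re > 4000 → turbulent. Relative roughness ε/D = 4.4e-05/0.0238 = 0.00185. Swamee-Jain: f = 0.25/(log₁₀[0.00185/3.7 + 5.74/1.82e+04^0.9])² = 0.25/(log₁₀[0.0005 + 0.000841])² = 0.25/(-2.873)² = 0.0303.
Darcy-Weisbach: ΔP = f(L/D)(ρV²/2) = 0.0303·(6.11/0.0238)·(1.3·10²/2) = 0.0303·256.7·65 = 505.5 Pa.
ΔP = 505.5 Pa = 0.506 kPa.

ΔP ≈ 0.506 kPa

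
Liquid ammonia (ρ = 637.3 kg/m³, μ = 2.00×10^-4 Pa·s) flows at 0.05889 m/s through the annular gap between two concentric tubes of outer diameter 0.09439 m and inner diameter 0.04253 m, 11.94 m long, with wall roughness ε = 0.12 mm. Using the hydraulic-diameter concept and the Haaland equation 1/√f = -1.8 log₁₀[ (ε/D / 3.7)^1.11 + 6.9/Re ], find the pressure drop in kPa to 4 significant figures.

ΔP ≈ 0.008692 kPa

Hydraulic diameter D_h = 4A/P = D_o - D_i = 0.09439 - 0.04253 = 0.05186 m.
Re = ρVD_h/μ = 637.3·0.05889·0.05186/0.0002 = 9732.
ε/D_h = 0.00012/0.05186 = 0.00231; Haaland gives 1/√f = -1.8 log₁₀[0.000278+0.000709] = 5.41, so f = 0.03416.
ΔP = f(L/D_h)(ρV²/2) = 0.03416·11.94/0.05186·1.105 = 8.692 Pa.
ΔP = 0.008692 kPa.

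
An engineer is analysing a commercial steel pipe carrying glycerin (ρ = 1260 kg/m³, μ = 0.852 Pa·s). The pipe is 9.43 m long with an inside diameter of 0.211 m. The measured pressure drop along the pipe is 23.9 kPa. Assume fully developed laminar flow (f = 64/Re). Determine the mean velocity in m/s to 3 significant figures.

For laminar flow, f = 64/Re with Re = ρVD/μ, so Darcy-Weisbach reduces to ΔP = 32μLV/D². Solving for V: V = ΔP·D²/(32μL) = 2.39e+04·(0.211)²/(32·0.852·9.43) = 4.139 m/s.
Check: Re = ρVD/μ = 1260·4.139·0.211/0.852 = 1291 < 2300, so the laminar assumption holds.

V ≈ 4.14 m/s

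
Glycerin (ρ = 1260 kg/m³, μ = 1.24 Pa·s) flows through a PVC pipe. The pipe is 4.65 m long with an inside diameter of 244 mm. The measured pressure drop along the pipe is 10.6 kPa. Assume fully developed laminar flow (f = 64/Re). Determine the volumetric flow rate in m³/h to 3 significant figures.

For laminar flow, f = 64/Re with Re = ρVD/μ, so Darcy-Weisbach reduces to ΔP = 32μLV/D². Solving for V: V = ΔP·D²/(32μL) = 1.06e+04·(0.244)²/(32·1.24·4.65) = 3.42 m/s.
Check: Re = ρVD/μ = 1260·3.42·0.244/1.24 = 848 < 2300, so the laminar assumption holds.
Q = V·A = 3.42·(π/4·0.244²) = 0.1599 m³/s = 576 m³/h.

Q ≈ 576 m³/h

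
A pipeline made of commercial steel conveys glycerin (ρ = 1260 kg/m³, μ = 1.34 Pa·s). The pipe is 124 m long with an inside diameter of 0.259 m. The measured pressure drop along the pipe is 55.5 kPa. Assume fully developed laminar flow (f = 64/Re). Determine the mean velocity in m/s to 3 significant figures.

For laminar flow, f = 64/Re with Re = ρVD/μ, so Darcy-Weisbach reduces to ΔP = 32μLV/D². Solving for V: V = ΔP·D²/(32μL) = 5.55e+04·(0.259)²/(32·1.34·124) = 0.7002 m/s.
Check: Re = ρVD/μ = 1260·0.7002·0.259/1.34 = 170.5 < 2300, so the laminar assumption holds.

V ≈ 0.700 m/s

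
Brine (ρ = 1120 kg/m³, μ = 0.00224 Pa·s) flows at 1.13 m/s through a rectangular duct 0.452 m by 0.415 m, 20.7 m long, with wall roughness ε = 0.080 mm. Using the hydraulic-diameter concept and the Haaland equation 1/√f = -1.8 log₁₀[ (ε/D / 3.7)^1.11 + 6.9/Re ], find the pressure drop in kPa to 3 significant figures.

Hydraulic diameter D_h = 4A/P = 4·(0.452·0.415)/(2·(0.452+0.415)) = 0.7503/1.734 = 0.4327 m.
Re = ρVD_h/μ = 1120·1.13·0.4327/0.00224 = 2.445e+05.
ε/D_h = 8e-05/0.4327 = 0.000185; Haaland gives 1/√f = -1.8 log₁₀[1.68e-05+2.82e-05] = 7.824, so f = 0.01634.
ΔP = f(L/D_h)(ρV²/2) = 0.01634·20.7/0.4327·715.1 = 558.9 Pa.
ΔP = 0.559 kPa.

ΔP ≈ 0.559 kPa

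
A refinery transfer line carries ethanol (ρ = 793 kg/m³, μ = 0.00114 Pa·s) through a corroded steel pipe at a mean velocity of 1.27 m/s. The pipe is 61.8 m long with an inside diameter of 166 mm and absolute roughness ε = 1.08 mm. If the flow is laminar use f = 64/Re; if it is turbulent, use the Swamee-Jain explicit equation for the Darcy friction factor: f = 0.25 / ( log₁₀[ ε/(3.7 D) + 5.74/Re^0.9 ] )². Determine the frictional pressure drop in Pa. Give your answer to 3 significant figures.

Reynolds number Re = ρVD/μ = 793 · 1.27 · 0.166 / 0.00114 = 1.466e+05.
Re > 4000 → turbulent. Relative roughness ε/D = 0.00108/0.166 = 0.00651. Swamee-Jain: f = 0.25/(log₁₀[0.00651/3.7 + 5.74/1.466e+05^0.9])² = 0.25/(log₁₀[0.00176 + 0.000129])² = 0.25/(-2.724)² = 0.03369.
Darcy-Weisbach: ΔP = f(L/D)(ρV²/2) = 0.03369·(61.8/0.166)·(793·1.27²/2) = 0.03369·372.3·639.5 = 8020 Pa.

ΔP ≈ 8020 Pa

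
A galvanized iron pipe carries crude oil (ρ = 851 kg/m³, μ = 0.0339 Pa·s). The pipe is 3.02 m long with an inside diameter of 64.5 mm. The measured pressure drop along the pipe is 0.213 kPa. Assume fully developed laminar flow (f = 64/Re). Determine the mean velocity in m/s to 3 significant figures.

V ≈ 0.270 m/s

For laminar flow, f = 64/Re with Re = ρVD/μ, so Darcy-Weisbach reduces to ΔP = 32μLV/D². Solving for V: V = ΔP·D²/(32μL) = 213·(0.0645)²/(32·0.0339·3.02) = 0.2705 m/s.
Check: Re = ρVD/μ = 851·0.2705·0.0645/0.0339 = 438 < 2300, so the laminar assumption holds.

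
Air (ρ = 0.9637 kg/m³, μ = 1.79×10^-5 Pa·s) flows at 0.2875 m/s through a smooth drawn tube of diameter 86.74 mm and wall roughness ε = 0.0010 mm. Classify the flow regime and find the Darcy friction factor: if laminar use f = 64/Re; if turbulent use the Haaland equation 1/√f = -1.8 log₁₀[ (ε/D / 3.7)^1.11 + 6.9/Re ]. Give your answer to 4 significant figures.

f ≈ 0.04767

Re = ρVD/μ = 0.9637·0.2875·0.08674/1.79e-05 = 1343.
Re < 2300 → laminar, so f = 64/Re = 0.04767 (roughness is irrelevant in laminar flow).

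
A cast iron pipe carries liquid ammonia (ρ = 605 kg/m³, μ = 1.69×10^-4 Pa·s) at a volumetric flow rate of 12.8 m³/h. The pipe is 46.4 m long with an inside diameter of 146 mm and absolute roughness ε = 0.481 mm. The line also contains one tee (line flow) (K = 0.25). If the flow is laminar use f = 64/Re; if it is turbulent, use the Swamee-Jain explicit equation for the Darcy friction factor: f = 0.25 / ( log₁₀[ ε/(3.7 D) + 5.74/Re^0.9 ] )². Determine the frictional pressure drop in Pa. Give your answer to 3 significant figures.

ΔP ≈ 126 Pa

Q = 12.8 m³/h = 12.8/3600 = 0.003556 m³/s.
Cross-sectional area A = πD²/4 = π(0.146)²/4 = 0.01674 m²; mean velocity V = Q/A = 0.003556/0.01674 = 0.2124 m/s.
Reynolds number Re = ρVD/μ = 605 · 0.2124 · 0.146 / 0.000169 = 1.11e+05.
Re > 4000 → turbulent. Relative roughness ε/D = 0.000481/0.146 = 0.00329. Swamee-Jain: f = 0.25/(log₁₀[0.00329/3.7 + 5.74/1.11e+05^0.9])² = 0.25/(log₁₀[0.00089 + 0.000165])² = 0.25/(-2.976)² = 0.02822.
Total minor-loss coefficient ΣK = 1·0.25 = 0.25.
ΔP = [f·L/D + ΣK]·(ρV²/2) = [0.02822·46.4/0.146 + 0.25]·(605·0.2124²/2) = [8.968 + 0.25]·13.64 = 125.8 Pa.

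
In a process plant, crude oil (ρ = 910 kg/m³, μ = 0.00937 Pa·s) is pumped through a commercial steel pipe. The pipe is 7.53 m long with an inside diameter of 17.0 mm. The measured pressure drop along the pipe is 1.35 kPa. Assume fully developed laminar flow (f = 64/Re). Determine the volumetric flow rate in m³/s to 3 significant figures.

For laminar flow, f = 64/Re with Re = ρVD/μ, so Darcy-Weisbach reduces to ΔP = 32μLV/D². Solving for V: V = ΔP·D²/(32μL) = 1350·(0.017)²/(32·0.00937·7.53) = 0.1728 m/s.
Check: Re = ρVD/μ = 910·0.1728·0.017/0.00937 = 285.3 < 2300, so the laminar assumption holds.
Q = V·A = 0.1728·(π/4·0.017²) = 3.922e-05 m³/s = 3.92×10^-5 m³/s.

Q ≈ 3.92×10^-5 m³/s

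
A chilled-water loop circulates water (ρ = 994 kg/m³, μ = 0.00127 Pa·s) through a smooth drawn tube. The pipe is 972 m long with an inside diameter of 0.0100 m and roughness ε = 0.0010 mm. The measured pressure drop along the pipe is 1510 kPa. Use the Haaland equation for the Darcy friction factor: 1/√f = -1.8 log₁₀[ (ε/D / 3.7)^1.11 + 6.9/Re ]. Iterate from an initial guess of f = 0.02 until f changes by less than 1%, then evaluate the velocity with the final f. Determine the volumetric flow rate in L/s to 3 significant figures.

Q ≈ 0.0759 L/s

Rearranging Darcy-Weisbach: V = √(2·ΔP·D/(f·L·ρ)). With ε/D = 1e-06/0.01 = 0.0001, iterate starting from f = 0.02:
  f = 0.02 → V = √(2·1.51e+06·0.01/(0.02·972·994)) = 1.25 m/s; Re = ρVD/μ = 9785; f → 0.03117
  f = 0.03117 → V = 1.001 m/s; Re = 7837; f → 0.03315
  f = 0.03315 → V = 0.971 m/s; Re = 7600; f → 0.03344
Converged (Δf/f < 1%). With the final f = 0.03344: V = √(2·1.51e+06·0.01/(0.03344·972·994)) = 0.9668 m/s.
Q = V·A = 0.9668·(π/4·0.01²) = 7.593e-05 m³/s = 0.0759 L/s.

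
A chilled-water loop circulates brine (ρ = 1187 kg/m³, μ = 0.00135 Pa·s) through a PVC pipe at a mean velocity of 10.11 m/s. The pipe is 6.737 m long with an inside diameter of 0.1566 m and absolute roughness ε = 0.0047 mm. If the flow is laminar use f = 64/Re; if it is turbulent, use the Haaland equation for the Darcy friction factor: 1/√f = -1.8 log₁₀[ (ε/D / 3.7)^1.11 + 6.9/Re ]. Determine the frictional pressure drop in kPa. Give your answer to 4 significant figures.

Reynolds number Re = ρVD/μ = 1187 · 10.11 · 0.1566 / 0.00135 = 1.392e+06.
Re > 4000 → turbulent. Relative roughness ε/D = 4.7e-06/0.1566 = 3e-05. Haaland: 1/√f = -1.8 log₁₀[(3e-05/3.7)^1.11 + 6.9/1.392e+06] = -1.8 log₁₀[2.23e-06 + 4.96e-06] = 9.258, so f = 0.01167.
Darcy-Weisbach: ΔP = f(L/D)(ρV²/2) = 0.01167·(6.737/0.1566)·(1187·10.11²/2) = 0.01167·43.02·6.066e+04 = 3.045e+04 Pa.
ΔP = 3.045e+04 Pa = 30.45 kPa.

ΔP ≈ 30.45 kPa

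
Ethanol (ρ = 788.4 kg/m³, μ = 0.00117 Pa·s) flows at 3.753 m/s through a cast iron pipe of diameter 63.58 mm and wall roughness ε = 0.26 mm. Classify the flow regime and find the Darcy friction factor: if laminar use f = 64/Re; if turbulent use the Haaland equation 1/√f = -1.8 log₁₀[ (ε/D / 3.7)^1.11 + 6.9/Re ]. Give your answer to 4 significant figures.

f ≈ 0.02927

Re = ρVD/μ = 788.4·3.753·0.06358/0.00117 = 1.608e+05.
Re > 4000 → turbulent. ε/D = 0.00026/0.06358 = 0.00409; Haaland: 1/√f = -1.8 log₁₀[0.000523 + 4.29e-05] = 5.846, so f = 0.02927.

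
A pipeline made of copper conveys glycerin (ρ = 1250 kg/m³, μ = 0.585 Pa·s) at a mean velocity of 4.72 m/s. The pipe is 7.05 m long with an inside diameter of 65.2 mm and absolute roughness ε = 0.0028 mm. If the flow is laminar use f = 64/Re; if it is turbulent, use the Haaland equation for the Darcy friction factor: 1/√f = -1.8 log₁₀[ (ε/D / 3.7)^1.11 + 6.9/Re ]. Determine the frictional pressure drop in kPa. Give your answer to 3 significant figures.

Reynolds number Re = ρVD/μ = 1250 · 4.72 · 0.0652 / 0.585 = 657.6.
Re < 2300 → laminar flow, so f = 64/Re = 64/657.6 = 0.09733 (the turbulent correlation is not needed).
Darcy-Weisbach: ΔP = f(L/D)(ρV²/2) = 0.09733·(7.05/0.0652)·(1250·4.72²/2) = 0.09733·108.1·1.392e+04 = 1.465e+05 Pa.
ΔP = 1.465e+05 Pa = 147 kPa.

ΔP ≈ 147 kPa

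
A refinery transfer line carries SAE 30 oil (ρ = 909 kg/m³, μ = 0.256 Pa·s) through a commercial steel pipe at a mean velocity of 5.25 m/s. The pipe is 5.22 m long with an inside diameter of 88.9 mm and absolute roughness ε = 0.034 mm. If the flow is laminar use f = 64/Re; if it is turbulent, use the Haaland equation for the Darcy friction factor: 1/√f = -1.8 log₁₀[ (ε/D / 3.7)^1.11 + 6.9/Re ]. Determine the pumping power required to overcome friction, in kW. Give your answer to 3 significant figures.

P ≈ 0.926 kW

Reynolds number Re = ρVD/μ = 909 · 5.25 · 0.0889 / 0.256 = 1657.
Re < 2300 → laminar flow, so f = 64/Re = 64/1657 = 0.03862 (the turbulent correlation is not needed).
Darcy-Weisbach: ΔP = f(L/D)(ρV²/2) = 0.03862·(5.22/0.0889)·(909·5.25²/2) = 0.03862·58.72·1.253e+04 = 2.841e+04 Pa.
Q = V·A = 5.25·0.006207 = 0.03259 m³/s.
Pumping power P = QΔP = 0.03259·2.841e+04 = 925.7 W = 0.926 kW.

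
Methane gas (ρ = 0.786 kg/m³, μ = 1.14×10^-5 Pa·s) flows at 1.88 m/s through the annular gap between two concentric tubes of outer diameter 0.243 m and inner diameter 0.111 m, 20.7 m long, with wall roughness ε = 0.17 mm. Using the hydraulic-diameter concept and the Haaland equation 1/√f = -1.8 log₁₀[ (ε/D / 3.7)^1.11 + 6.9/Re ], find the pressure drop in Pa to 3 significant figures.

Hydraulic diameter D_h = 4A/P = D_o - D_i = 0.243 - 0.111 = 0.132 m.
Re = ρVD_h/μ = 0.786·1.88·0.132/1.14e-05 = 1.711e+04.
ε/D_h = 0.00017/0.132 = 0.00129; Haaland gives 1/√f = -1.8 log₁₀[0.000145+0.000403] = 5.87, so f = 0.02902.
ΔP = f(L/D_h)(ρV²/2) = 0.02902·20.7/0.132·1.389 = 6.322 Pa.

ΔP ≈ 6.32 Pa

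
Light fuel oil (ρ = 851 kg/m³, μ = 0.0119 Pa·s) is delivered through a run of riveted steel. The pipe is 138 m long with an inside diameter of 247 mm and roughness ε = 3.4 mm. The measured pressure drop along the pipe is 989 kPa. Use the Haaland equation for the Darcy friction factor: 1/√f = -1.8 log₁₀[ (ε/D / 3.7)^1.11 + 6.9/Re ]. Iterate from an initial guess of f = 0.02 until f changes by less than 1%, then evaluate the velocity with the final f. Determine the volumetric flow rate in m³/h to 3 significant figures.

Rearranging Darcy-Weisbach: V = √(2·ΔP·D/(f·L·ρ)). With ε/D = 0.0034/0.247 = 0.0138, iterate starting from f = 0.02:
  f = 0.02 → V = √(2·9.89e+05·0.247/(0.02·138·851)) = 14.42 m/s; Re = ρVD/μ = 2.548e+05; f → 0.04263
  f = 0.04263 → V = 9.879 m/s; Re = 1.745e+05; f → 0.04271
Converged (Δf/f < 1%). With the final f = 0.04271: V = √(2·9.89e+05·0.247/(0.04271·138·851)) = 9.869 m/s.
Q = V·A = 9.869·(π/4·0.247²) = 0.4729 m³/s = 1700 m³/h.

Q ≈ 1700 m³/h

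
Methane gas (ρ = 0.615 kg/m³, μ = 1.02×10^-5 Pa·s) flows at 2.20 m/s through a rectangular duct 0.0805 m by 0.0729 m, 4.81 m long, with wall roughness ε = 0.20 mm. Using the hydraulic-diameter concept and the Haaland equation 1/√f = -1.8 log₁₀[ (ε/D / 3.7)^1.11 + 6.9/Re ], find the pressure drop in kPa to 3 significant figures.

ΔP ≈ 0.00321 kPa

Hydraulic diameter D_h = 4A/P = 4·(0.0805·0.0729)/(2·(0.0805+0.0729)) = 0.02347/0.3068 = 0.07651 m.
Re = ρVD_h/μ = 0.615·2.2·0.07651/1.02e-05 = 1.015e+04.
ε/D_h = 0.0002/0.07651 = 0.00261; Haaland gives 1/√f = -1.8 log₁₀[0.000318+0.00068] = 5.402, so f = 0.03427.
ΔP = f(L/D_h)(ρV²/2) = 0.03427·4.81/0.07651·1.488 = 3.207 Pa.
ΔP = 0.00321 kPa.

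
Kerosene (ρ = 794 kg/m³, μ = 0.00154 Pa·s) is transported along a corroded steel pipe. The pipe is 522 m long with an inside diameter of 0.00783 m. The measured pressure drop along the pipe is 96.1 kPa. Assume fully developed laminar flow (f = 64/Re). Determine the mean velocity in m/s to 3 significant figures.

V ≈ 0.229 m/s

For laminar flow, f = 64/Re with Re = ρVD/μ, so Darcy-Weisbach reduces to ΔP = 32μLV/D². Solving for V: V = ΔP·D²/(32μL) = 9.61e+04·(0.00783)²/(32·0.00154·522) = 0.229 m/s.
Check: Re = ρVD/μ = 794·0.229·0.00783/0.00154 = 924.6 < 2300, so the laminar assumption holds.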